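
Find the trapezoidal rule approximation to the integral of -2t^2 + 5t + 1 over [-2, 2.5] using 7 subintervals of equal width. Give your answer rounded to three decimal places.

-6.245

Δt = (2.5 − (-2))/7 = 9/14.
f(-2) = -17, f(-19/14) = -464/49, f(-5/7) = -176/49, f(-1/14) = 31/49, f(4/7) = 157/49, f(17/14) = 202/49, f(13/7) = 166/49, f(2.5) = 1.
T_7 = (Δt/2)·[f(t_0) + 2f(t_1) + ... + 2f(t_{6}) + f(t_7)].
Sum ≈ -6.245.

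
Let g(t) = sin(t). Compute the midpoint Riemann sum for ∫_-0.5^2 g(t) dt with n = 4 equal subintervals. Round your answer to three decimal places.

Δt = (2 − (-0.5))/4 = 0.625.
Midpoints: -0.1875, 0.4375, 1.0625, 1.6875.
g(-0.1875) ≈ -0.186, g(0.4375) ≈ 0.424, g(1.0625) ≈ 0.874, g(1.6875) ≈ 0.993.
Sum = Δt · [g(-0.1875) + g(0.4375) + g(1.0625) + g(1.6875)].
Sum ≈ 1.315.

1.315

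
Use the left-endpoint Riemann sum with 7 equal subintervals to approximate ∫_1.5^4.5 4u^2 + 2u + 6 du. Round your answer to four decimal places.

Δu = (4.5 − 1.5)/7 = 3/7.
Left endpoints: 1.5, 27/14, 33/14, 39/14, 45/14, 51/14, 57/14.
f(1.5) = 18, f(27/14) = 1212/49, f(33/14) = 1614/49, f(39/14) = 2088/49, f(45/14) = 2634/49, f(51/14) = 3252/49, f(57/14) = 3942/49.
Sum = Δu · [f(1.5) + f(27/14) + f(33/14) + ...].
Sum ≈ 136.6531.

136.6531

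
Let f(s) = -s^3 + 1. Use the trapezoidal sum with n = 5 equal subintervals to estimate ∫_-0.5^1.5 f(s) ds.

Δs = (1.5 − (-0.5))/5 = 0.4.
f(-0.5) = 1.125, f(-0.1) = 1.001, f(0.3) = 0.973, f(0.7) = 0.657, f(1.1) = -0.331, f(1.5) = -2.375.
T_5 = (Δs/2)·[f(s_0) + 2f(s_1) + ... + 2f(s_{4}) + f(s_5)].
Sum = 0.67.

0.67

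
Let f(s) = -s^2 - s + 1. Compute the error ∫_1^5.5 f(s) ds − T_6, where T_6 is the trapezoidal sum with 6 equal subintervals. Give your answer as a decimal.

Exact integral: ∫_1^5.5 f(s) ds = -65.25.
T_6 = -65.671875.
Error = -65.25 − (-65.671875) = 0.421875.

0.421875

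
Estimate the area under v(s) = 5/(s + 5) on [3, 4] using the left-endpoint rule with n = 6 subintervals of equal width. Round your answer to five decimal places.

0.59474

Δs = (4 − 3)/6 = 1/6.
Left endpoints: 3, 19/6, 10/3, 3.5, 11/3, 23/6.
v(3) = 0.625, v(19/6) = 30/49, v(10/3) = 0.6, v(3.5) = 10/17, v(11/3) = 15/26, v(23/6) = 30/53.
Sum = Δs · [v(3) + v(19/6) + v(10/3) + ...].
Sum ≈ 0.59474.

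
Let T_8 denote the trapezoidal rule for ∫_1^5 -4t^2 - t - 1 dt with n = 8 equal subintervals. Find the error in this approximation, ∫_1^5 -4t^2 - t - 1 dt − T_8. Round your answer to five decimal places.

0.66667

Exact integral: ∫_1^5 f(t) dt ≈ -181.3333333.
T_8 = -182.
Error ≈ -181.3333333 − (-182) ≈ 0.66667.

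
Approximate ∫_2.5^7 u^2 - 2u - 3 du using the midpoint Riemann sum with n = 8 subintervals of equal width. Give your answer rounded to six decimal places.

52.756348

Δu = (7 − 2.5)/8 = 0.5625.
Midpoints: 2.78125, 3.34375, 3.90625, 4.46875, 5.03125, 5.59375, 6.15625, 6.71875.
f(2.78125) = -847/1024, f(3.34375) = 1529/1024, f(3.90625) = 4553/1024, f(4.46875) = 8225/1024, f(5.03125) = 12545/1024, f(5.59375) = 17513/1024, f(6.15625) = 23129/1024, f(6.71875) = 29393/1024.
Sum = Δu · [f(2.78125) + f(3.34375) + f(3.90625) + ...].
Sum ≈ 52.756348.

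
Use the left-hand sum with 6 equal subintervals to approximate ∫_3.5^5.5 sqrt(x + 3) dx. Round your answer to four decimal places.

Δx = (5.5 − 3.5)/6 = 1/3.
Left endpoints: 3.5, 23/6, 25/6, 4.5, 29/6, 31/6.
f(3.5) ≈ 2.5495, f(23/6) ≈ 2.6141, f(25/6) ≈ 2.6771, f(4.5) ≈ 2.7386, f(29/6) ≈ 2.7988, f(31/6) ≈ 2.8577.
Sum = Δx · [f(3.5) + f(23/6) + f(25/6) + ...].
Sum ≈ 5.4119.

5.4119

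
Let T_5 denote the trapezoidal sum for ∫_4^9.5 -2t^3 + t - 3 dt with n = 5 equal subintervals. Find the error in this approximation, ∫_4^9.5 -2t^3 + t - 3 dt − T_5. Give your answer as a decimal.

Exact integral: ∫_4^9.5 f(t) dt = -3923.90625.
T_5 = -3968.8275.
Error = -3923.90625 − (-3968.8275) = 44.92125.

44.92125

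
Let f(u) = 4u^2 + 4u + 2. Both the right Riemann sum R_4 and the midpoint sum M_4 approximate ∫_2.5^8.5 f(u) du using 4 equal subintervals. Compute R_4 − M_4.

R_4 = 1167.
M_4 = 937.5.
R_4 − M_4 = 229.5.

229.5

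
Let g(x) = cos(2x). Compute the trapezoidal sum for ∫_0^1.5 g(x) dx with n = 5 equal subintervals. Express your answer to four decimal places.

0.0684

Δx = (1.5 − 0)/5 = 0.3.
g(0) ≈ 1.0000, g(0.3) ≈ 0.8253, g(0.6) ≈ 0.3624, g(0.9) ≈ -0.2272, g(1.2) ≈ -0.7374, g(1.5) ≈ -0.9900.
T_5 = (Δx/2)·[g(x_0) + 2g(x_1) + ... + 2g(x_{4}) + g(x_5)].
Sum ≈ 0.0684.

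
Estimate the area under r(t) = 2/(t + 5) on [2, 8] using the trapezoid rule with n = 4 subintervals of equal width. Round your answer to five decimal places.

Δt = (8 − 2)/4 = 1.5.
r(2) = 2/7, r(3.5) = 4/17, r(5) = 0.2, r(6.5) = 4/23, r(8) = 2/13.
T_4 = (Δt/2)·[r(t_0) + 2r(t_1) + 2r(t_2) + 2r(t_3) + r(t_4)].
Sum ≈ 1.24348.

1.24348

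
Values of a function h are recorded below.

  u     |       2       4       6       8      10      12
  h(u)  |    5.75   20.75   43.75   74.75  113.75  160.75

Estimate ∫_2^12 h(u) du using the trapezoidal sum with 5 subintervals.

Δu = 2.
T_5 = (2/2)·[5.75 + 2·20.75 + 2·43.75 + 2·74.75 + 2·113.75 + 160.75] = 672.5.

672.5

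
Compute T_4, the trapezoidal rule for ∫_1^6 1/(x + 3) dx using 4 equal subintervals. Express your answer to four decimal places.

0.8174

Δx = (6 − 1)/4 = 1.25.
f(1) = 0.25, f(2.25) = 4/21, f(3.5) = 2/13, f(4.75) = 4/31, f(6) = 1/9.
T_4 = (Δx/2)·[f(x_0) + 2f(x_1) + 2f(x_2) + 2f(x_3) + f(x_4)].
Sum ≈ 0.8174.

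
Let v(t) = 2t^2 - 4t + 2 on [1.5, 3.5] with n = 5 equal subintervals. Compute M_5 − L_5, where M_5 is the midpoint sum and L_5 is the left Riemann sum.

M_5 = 10.28.
L_5 = 8.04.
M_5 − L_5 = 2.24.

2.24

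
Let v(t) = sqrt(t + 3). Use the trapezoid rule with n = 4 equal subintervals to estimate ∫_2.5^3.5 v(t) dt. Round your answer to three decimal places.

2.449

Δt = (3.5 − 2.5)/4 = 0.25.
v(2.5) ≈ 2.345, v(2.75) ≈ 2.398, v(3) ≈ 2.449, v(3.25) ≈ 2.500, v(3.5) ≈ 2.550.
T_4 = (Δt/2)·[v(t_0) + 2v(t_1) + 2v(t_2) + 2v(t_3) + v(t_4)].
Sum ≈ 2.449.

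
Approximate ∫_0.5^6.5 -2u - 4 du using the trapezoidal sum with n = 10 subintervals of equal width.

-66

Δu = (6.5 − 0.5)/10 = 0.6.
f(0.5) = -5, f(1.1) = -6.2, f(1.7) = -7.4, f(2.3) = -8.6, f(2.9) = -9.8, f(3.5) = -11, f(4.1) = -12.2, f(4.7) = -13.4, f(5.3) = -14.6, f(5.9) = -15.8, f(6.5) = -17.
T_10 = (Δu/2)·[f(u_0) + 2f(u_1) + ... + 2f(u_{9}) + f(u_10)].
Sum = -66.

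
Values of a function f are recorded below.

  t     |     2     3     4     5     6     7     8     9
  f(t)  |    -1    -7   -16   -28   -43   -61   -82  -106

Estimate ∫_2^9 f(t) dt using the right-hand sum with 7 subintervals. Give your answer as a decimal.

-343

Δt = 1.
Sum = 1·[(-7) + (-16) + (-28) + (-43) + (-61) + (-82) + (-106)] = -343.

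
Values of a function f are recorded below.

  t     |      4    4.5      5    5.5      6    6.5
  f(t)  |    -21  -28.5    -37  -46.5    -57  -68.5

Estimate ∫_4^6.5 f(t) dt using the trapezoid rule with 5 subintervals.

-106.875

Δt = 0.5.
T_5 = (0.5/2)·[(-21) + 2·(-28.5) + 2·(-37) + 2·(-46.5) + 2·(-57) + (-68.5)] = -106.875.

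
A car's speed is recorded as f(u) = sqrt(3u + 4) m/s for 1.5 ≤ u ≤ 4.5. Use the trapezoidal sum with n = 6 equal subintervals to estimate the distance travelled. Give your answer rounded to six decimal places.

Δu = (4.5 − 1.5)/6 = 0.5.
f(1.5) ≈ 2.915476, f(2) ≈ 3.162278, f(2.5) ≈ 3.391165, f(3) ≈ 3.605551, f(3.5) ≈ 3.807887, f(4) ≈ 4.000000, f(4.5) ≈ 4.183300.
T_6 = (Δu/2)·[f(u_0) + 2f(u_1) + ... + 2f(u_{5}) + f(u_6)].
Sum ≈ 10.758134.

10.758134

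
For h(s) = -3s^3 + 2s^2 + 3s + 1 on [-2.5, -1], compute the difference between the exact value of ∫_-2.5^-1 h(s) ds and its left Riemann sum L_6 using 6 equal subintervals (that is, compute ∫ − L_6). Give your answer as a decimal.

Exact integral: ∫_-2.5^-1 h(s) ds = 31.921875.
L_6 = 38.43359375.
Error = 31.921875 − 38.43359375 = -6.51171875.

-6.51171875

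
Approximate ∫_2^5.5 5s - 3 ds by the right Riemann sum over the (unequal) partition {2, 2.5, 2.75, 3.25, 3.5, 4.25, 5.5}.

62

Subinterval widths: 0.5, 0.25, 0.5, 0.25, 0.75, 1.25.
Right endpoints: 2.5, 2.75, 3.25, 3.5, 4.25, 5.5.
f(2.5) = 9.5, f(2.75) = 10.75, f(3.25) = 13.25, f(3.5) = 14.5, f(4.25) = 18.25, f(5.5) = 24.5.
Sum = Σ Δs_i · f(s_i).
Sum = 62.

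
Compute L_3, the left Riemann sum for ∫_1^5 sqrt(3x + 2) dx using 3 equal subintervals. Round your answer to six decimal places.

Δx = (5 − 1)/3 = 4/3.
Left endpoints: 1, 7/3, 11/3.
f(1) ≈ 2.236068, f(7/3) ≈ 3.000000, f(11/3) ≈ 3.605551.
Sum = Δx · [f(1) + f(7/3) + f(11/3)].
Sum ≈ 11.788826.

11.788826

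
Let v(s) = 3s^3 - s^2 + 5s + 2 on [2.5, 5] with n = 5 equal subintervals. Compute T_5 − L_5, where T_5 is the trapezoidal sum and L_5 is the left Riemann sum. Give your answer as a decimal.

80.46875

T_5 = 458.28125.
L_5 = 377.8125.
T_5 − L_5 = 80.46875.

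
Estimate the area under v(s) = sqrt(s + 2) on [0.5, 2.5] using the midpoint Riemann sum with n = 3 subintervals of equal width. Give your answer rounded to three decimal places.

Δs = (2.5 − 0.5)/3 = 2/3.
Midpoints: 5/6, 1.5, 13/6.
v(5/6) ≈ 1.683, v(1.5) ≈ 1.871, v(13/6) ≈ 2.041.
Sum = Δs · [v(5/6) + v(1.5) + v(13/6)].
Sum ≈ 3.730.

3.730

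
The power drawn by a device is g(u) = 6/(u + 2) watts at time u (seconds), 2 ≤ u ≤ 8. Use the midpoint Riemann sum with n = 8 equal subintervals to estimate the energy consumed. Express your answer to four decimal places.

5.4904

Δu = (8 − 2)/8 = 0.75.
Midpoints: 2.375, 3.125, 3.875, 4.625, 5.375, 6.125, 6.875, 7.625.
g(2.375) = 48/35, g(3.125) = 48/41, g(3.875) = 48/47, g(4.625) = 48/53, g(5.375) = 48/59, g(6.125) = 48/65, g(6.875) = 48/71, g(7.625) = 48/77.
Sum = Δu · [g(2.375) + g(3.125) + g(3.875) + ...].
Sum ≈ 5.4904.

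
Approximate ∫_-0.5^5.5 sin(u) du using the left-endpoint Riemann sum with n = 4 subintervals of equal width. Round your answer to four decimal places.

Δu = (5.5 − (-0.5))/4 = 1.5.
Left endpoints: -0.5, 1, 2.5, 4.
f(-0.5) ≈ -0.4794, f(1) ≈ 0.8415, f(2.5) ≈ 0.5985, f(4) ≈ -0.7568.
Sum = Δu · [f(-0.5) + f(1) + f(2.5) + f(4)].
Sum ≈ 0.3056.

0.3056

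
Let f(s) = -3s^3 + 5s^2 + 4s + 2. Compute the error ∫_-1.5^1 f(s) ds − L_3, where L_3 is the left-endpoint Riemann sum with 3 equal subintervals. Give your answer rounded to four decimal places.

-6.0041

Exact integral: ∫_-1.5^1 f(s) ds ≈ 12.838542.
L_3 ≈ 18.842593.
Error ≈ 12.838542 − 18.842593 ≈ -6.0041.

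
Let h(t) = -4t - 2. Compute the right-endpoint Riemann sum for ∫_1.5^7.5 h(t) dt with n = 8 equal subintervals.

Δt = (7.5 − 1.5)/8 = 0.75.
Right endpoints: 2.25, 3, 3.75, 4.5, 5.25, 6, 6.75, 7.5.
h(2.25) = -11, h(3) = -14, h(3.75) = -17, h(4.5) = -20, h(5.25) = -23, h(6) = -26, h(6.75) = -29, h(7.5) = -32.
Sum = Δt · [h(2.25) + h(3) + h(3.75) + ...].
Sum = -129.

-129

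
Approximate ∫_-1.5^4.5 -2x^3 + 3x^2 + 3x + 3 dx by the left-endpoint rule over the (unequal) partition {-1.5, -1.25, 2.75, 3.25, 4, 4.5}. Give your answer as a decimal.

Subinterval widths: 0.25, 4, 0.5, 0.75, 0.5.
Left endpoints: -1.5, -1.25, 2.75, 3.25, 4.
f(-1.5) = 12, f(-1.25) = 7.84375, f(2.75) = -7.65625, f(3.25) = -24.21875, f(4) = -65.
Sum = Σ Δx_i · f(x_i).
Sum = -20.1171875.

-20.1171875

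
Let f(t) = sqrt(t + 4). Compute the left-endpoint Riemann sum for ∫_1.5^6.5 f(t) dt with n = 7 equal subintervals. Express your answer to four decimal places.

13.7613

Δt = (6.5 − 1.5)/7 = 5/7.
Left endpoints: 1.5, 31/14, 41/14, 51/14, 61/14, 71/14, 81/14.
f(1.5) ≈ 2.3452, f(31/14) ≈ 2.4928, f(41/14) ≈ 2.6322, f(51/14) ≈ 2.7646, f(61/14) ≈ 2.8909, f(71/14) ≈ 3.0119, f(81/14) ≈ 3.1282.
Sum = Δt · [f(1.5) + f(31/14) + f(41/14) + ...].
Sum ≈ 13.7613.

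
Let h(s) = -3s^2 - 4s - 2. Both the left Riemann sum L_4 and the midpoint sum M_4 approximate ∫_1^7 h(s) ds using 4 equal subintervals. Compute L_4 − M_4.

L_4 = -330.75.
M_4 = -446.625.
L_4 − M_4 = 115.875.

115.875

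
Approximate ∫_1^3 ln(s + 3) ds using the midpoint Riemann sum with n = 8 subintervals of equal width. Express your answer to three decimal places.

Δs = (3 − 1)/8 = 0.25.
Midpoints: 1.125, 1.375, 1.625, 1.875, 2.125, 2.375, 2.625, 2.875.
f(1.125) ≈ 1.417, f(1.375) ≈ 1.476, f(1.625) ≈ 1.531, f(1.875) ≈ 1.584, f(2.125) ≈ 1.634, f(2.375) ≈ 1.682, f(2.625) ≈ 1.727, f(2.875) ≈ 1.771.
Sum = Δs · [f(1.125) + f(1.375) + f(1.625) + ...].
Sum ≈ 3.206.

3.206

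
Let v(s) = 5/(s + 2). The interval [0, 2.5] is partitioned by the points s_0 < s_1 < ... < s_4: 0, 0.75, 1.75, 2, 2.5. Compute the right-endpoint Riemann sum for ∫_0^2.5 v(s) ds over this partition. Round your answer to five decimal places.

Subinterval widths: 0.75, 1, 0.25, 0.5.
Right endpoints: 0.75, 1.75, 2, 2.5.
v(0.75) = 20/11, v(1.75) = 4/3, v(2) = 1.25, v(2.5) = 10/9.
Sum = Σ Δs_i · v(s_i).
Sum ≈ 3.56503.

3.56503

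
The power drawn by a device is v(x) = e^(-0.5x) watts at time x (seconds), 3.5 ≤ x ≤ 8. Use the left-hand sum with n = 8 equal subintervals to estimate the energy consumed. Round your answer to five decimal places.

Δx = (8 − 3.5)/8 = 0.5625.
Left endpoints: 3.5, 4.0625, 4.625, 5.1875, 5.75, 6.3125, 6.875, 7.4375.
v(3.5) ≈ 0.17377, v(4.0625) ≈ 0.13117, v(4.625) ≈ 0.09901, v(5.1875) ≈ 0.07474, v(5.75) ≈ 0.05642, v(6.3125) ≈ 0.04259, v(6.875) ≈ 0.03214, v(7.4375) ≈ 0.02426.
Sum = Δx · [v(3.5) + v(4.0625) + v(4.625) + ...].
Sum ≈ 0.35669.

0.35669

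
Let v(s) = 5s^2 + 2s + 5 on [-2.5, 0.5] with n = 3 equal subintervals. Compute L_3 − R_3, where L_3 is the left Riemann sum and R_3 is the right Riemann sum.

24

L_3 = 49.75.
R_3 = 25.75.
L_3 − R_3 = 24.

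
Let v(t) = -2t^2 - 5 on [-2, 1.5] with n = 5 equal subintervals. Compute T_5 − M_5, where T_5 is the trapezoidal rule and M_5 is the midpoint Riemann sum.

T_5 = -25.655.
M_5 = -24.7975.
T_5 − M_5 = -0.8575.

-0.8575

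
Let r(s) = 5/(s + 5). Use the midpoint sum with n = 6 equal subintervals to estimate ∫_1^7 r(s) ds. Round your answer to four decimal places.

Δs = (7 − 1)/6 = 1.
Midpoints: 1.5, 2.5, 3.5, 4.5, 5.5, 6.5.
r(1.5) = 10/13, r(2.5) = 2/3, r(3.5) = 10/17, r(4.5) = 10/19, r(5.5) = 10/21, r(6.5) = 10/23.
Sum = Δs · [r(1.5) + r(2.5) + r(3.5) + ...].
Sum ≈ 3.4614.

3.4614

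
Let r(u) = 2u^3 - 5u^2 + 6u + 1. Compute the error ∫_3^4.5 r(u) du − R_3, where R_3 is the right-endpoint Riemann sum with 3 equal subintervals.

-21.34375

Exact integral: ∫_3^4.5 r(u) du = 92.90625.
R_3 = 114.25.
Error = 92.90625 − 114.25 = -21.34375.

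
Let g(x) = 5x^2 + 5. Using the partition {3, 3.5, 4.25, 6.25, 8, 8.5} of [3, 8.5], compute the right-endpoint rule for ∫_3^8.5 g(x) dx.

Subinterval widths: 0.5, 0.75, 2, 1.75, 0.5.
Right endpoints: 3.5, 4.25, 6.25, 8, 8.5.
g(3.5) = 66.25, g(4.25) = 95.3125, g(6.25) = 200.3125, g(8) = 325, g(8.5) = 366.25.
Sum = Σ Δx_i · g(x_i).
Sum = 1257.109375.

1257.109375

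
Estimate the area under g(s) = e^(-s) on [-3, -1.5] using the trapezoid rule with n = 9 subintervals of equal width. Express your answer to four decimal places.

15.6400

Δs = (-1.5 − (-3))/9 = 1/6.
g(-3) ≈ 20.0855, g(-17/6) ≈ 17.0020, g(-8/3) ≈ 14.3919, g(-2.5) ≈ 12.1825, g(-7/3) ≈ 10.3123, g(-13/6) ≈ 8.7291, g(-2) ≈ 7.3891, g(-11/6) ≈ 6.2547, g(-5/3) ≈ 5.2945, g(-1.5) ≈ 4.4817.
T_9 = (Δs/2)·[g(s_0) + 2g(s_1) + ... + 2g(s_{8}) + g(s_9)].
Sum ≈ 15.6400.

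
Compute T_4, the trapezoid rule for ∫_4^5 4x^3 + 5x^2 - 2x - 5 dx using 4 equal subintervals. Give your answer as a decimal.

Δx = (5 − 4)/4 = 0.25.
f(4) = 323, f(4.25) = 383.875, f(4.5) = 451.75, f(4.75) = 527, f(5) = 610.
T_4 = (Δx/2)·[f(x_0) + 2f(x_1) + 2f(x_2) + 2f(x_3) + f(x_4)].
Sum = 457.28125.

457.28125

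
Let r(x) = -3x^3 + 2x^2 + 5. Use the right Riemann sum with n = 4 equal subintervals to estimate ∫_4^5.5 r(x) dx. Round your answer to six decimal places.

-472.221680

Δx = (5.5 − 4)/4 = 0.375.
Right endpoints: 4.375, 4.75, 5.125, 5.5.
r(4.375) = -106465/512, r(4.75) = -271.390625, r(5.125) = -177307/512, r(5.5) = -433.625.
Sum = Δx · [r(4.375) + r(4.75) + r(5.125) + r(5.5)].
Sum ≈ -472.221680.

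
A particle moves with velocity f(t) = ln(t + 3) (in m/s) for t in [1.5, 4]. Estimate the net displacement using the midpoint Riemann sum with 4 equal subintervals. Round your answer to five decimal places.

Δt = (4 − 1.5)/4 = 0.625.
Midpoints: 1.8125, 2.4375, 3.0625, 3.6875.
f(1.8125) ≈ 1.57122, f(2.4375) ≈ 1.69332, f(3.0625) ≈ 1.80212, f(3.6875) ≈ 1.90024.
Sum = Δt · [f(1.8125) + f(2.4375) + f(3.0625) + f(3.6875)].
Sum ≈ 4.35431.

4.35431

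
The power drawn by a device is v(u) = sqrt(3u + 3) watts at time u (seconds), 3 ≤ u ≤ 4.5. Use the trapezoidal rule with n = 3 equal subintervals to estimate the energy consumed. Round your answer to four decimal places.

5.6551

Δu = (4.5 − 3)/3 = 0.5.
v(3) ≈ 3.4641, v(3.5) ≈ 3.6742, v(4) ≈ 3.8730, v(4.5) ≈ 4.0620.
T_3 = (Δu/2)·[v(u_0) + 2v(u_1) + 2v(u_2) + v(u_3)].
Sum ≈ 5.6551.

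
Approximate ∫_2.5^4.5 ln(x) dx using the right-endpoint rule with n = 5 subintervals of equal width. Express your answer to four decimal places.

2.5928

Δx = (4.5 − 2.5)/5 = 0.4.
Right endpoints: 2.9, 3.3, 3.7, 4.1, 4.5.
f(2.9) ≈ 1.0647, f(3.3) ≈ 1.1939, f(3.7) ≈ 1.3083, f(4.1) ≈ 1.4110, f(4.5) ≈ 1.5041.
Sum = Δx · [f(2.9) + f(3.3) + f(3.7) + f(4.1) + f(4.5)].
Sum ≈ 2.5928.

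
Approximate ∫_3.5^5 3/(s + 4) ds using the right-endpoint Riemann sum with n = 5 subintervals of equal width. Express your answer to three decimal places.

Δs = (5 − 3.5)/5 = 0.3.
Right endpoints: 3.8, 4.1, 4.4, 4.7, 5.
f(3.8) = 5/13, f(4.1) = 10/27, f(4.4) = 5/14, f(4.7) = 10/29, f(5) = 1/3.
Sum = Δs · [f(3.8) + f(4.1) + f(4.4) + f(4.7) + f(5)].
Sum ≈ 0.537.

0.537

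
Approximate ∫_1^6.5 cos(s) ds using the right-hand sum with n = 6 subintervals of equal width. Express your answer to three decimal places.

Δs = (6.5 − 1)/6 = 11/12.
Right endpoints: 23/12, 17/6, 3.75, 14/3, 67/12, 6.5.
f(23/12) ≈ -0.339, f(17/6) ≈ -0.953, f(3.75) ≈ -0.821, f(14/3) ≈ -0.046, f(67/12) ≈ 0.765, f(6.5) ≈ 0.977.
Sum = Δs · [f(23/12) + f(17/6) + f(3.75) + ...].
Sum ≈ -0.382.

-0.382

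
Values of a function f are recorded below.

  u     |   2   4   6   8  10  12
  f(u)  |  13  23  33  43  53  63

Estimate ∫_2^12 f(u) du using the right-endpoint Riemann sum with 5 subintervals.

430

Δu = 2.
Sum = 2·[23 + 33 + 43 + 53 + 63] = 430.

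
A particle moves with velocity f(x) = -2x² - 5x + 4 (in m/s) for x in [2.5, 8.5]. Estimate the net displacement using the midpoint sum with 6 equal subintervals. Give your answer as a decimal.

-539

Δx = (8.5 − 2.5)/6 = 1.
Midpoints: 3, 4, 5, 6, 7, 8.
f(3) = -29, f(4) = -48, f(5) = -71, f(6) = -98, f(7) = -129, f(8) = -164.
Sum = Δx · [f(3) + f(4) + f(5) + ...].
Sum = -539.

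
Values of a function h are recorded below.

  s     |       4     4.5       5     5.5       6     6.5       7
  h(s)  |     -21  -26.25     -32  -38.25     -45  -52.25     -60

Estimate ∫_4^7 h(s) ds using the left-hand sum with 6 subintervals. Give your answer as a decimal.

Δs = 0.5.
Sum = 0.5·[(-21) + (-26.25) + (-32) + (-38.25) + (-45) + (-52.25)] = -107.375.

-107.375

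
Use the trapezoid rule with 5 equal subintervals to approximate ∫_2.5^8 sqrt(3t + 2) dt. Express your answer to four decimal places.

Δt = (8 − 2.5)/5 = 1.1.
f(2.5) ≈ 3.0822, f(3.6) ≈ 3.5777, f(4.7) ≈ 4.0125, f(5.8) ≈ 4.4045, f(6.9) ≈ 4.7645, f(8) ≈ 5.0990.
T_5 = (Δt/2)·[f(t_0) + 2f(t_1) + ... + 2f(t_{4}) + f(t_5)].
Sum ≈ 22.9348.

22.9348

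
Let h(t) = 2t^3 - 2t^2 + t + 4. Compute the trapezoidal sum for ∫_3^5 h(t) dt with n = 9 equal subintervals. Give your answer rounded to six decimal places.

Δt = (5 − 3)/9 = 2/9.
h(3) = 43, h(29/9) = 38905/729, h(31/9) = 47711/729, h(11/3) = 2143/27, h(35/9) = 69451/729, h(37/9) = 82577/729, h(13/3) = 3605/27, h(41/9) = 113821/729, h(43/9) = 132131/729, h(5) = 209.
T_9 = (Δt/2)·[h(t_0) + 2h(t_1) + ... + 2h(t_{8}) + h(t_9)].
Sum ≈ 223.028807.

223.028807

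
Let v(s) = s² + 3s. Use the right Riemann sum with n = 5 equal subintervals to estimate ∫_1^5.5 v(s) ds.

Δs = (5.5 − 1)/5 = 0.9.
Right endpoints: 1.9, 2.8, 3.7, 4.6, 5.5.
v(1.9) = 9.31, v(2.8) = 16.24, v(3.7) = 24.79, v(4.6) = 34.96, v(5.5) = 46.75.
Sum = Δs · [v(1.9) + v(2.8) + v(3.7) + v(4.6) + v(5.5)].
Sum = 118.845.

118.845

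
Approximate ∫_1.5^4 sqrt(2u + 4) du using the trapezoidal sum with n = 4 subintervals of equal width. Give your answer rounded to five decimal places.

Δu = (4 − 1.5)/4 = 0.625.
f(1.5) ≈ 2.64575, f(2.125) ≈ 2.87228, f(2.75) ≈ 3.08221, f(3.375) ≈ 3.27872, f(4) ≈ 3.46410.
T_4 = (Δu/2)·[f(u_0) + 2f(u_1) + 2f(u_2) + 2f(u_3) + f(u_4)].
Sum ≈ 7.68008.

7.68008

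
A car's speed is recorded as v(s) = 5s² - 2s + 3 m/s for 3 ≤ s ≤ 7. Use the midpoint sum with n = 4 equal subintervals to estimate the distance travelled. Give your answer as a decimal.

497

Δs = (7 − 3)/4 = 1.
Midpoints: 3.5, 4.5, 5.5, 6.5.
v(3.5) = 57.25, v(4.5) = 95.25, v(5.5) = 143.25, v(6.5) = 201.25.
Sum = Δs · [v(3.5) + v(4.5) + v(5.5) + v(6.5)].
Sum = 497.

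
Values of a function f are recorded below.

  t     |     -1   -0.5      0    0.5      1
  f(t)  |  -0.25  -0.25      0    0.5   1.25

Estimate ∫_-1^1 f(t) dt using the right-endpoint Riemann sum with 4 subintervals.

0.75

Δt = 0.5.
Sum = 0.5·[(-0.25) + 0 + 0.5 + 1.25] = 0.75.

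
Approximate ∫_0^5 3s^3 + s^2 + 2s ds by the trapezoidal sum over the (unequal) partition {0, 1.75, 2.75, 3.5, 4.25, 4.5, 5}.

552.47265625

Subinterval widths: 1.75, 1, 0.75, 0.75, 0.25, 0.5.
f(0) = 0, f(1.75) = 22.640625, f(2.75) = 75.453125, f(3.5) = 147.875, f(4.25) = 256.859375, f(4.5) = 302.625, f(5) = 410.
On each subinterval the trapezoid contributes (Δs_i/2)·[f(s_{i-1}) + f(s_i)].
Sum = 552.47265625.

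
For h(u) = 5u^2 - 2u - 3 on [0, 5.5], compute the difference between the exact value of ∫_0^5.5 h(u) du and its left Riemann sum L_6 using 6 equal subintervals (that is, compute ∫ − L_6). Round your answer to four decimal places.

60.4300

Exact integral: ∫_0^5.5 h(u) du ≈ 230.541667.
L_6 ≈ 170.111690.
Error ≈ 230.541667 − 170.111690 ≈ 60.4300.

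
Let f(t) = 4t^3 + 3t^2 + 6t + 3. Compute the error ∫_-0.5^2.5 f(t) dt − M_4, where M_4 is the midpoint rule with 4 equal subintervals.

2.109375

Exact integral: ∫_-0.5^2.5 f(t) dt = 81.75.
M_4 = 79.640625.
Error = 81.75 − 79.640625 = 2.109375.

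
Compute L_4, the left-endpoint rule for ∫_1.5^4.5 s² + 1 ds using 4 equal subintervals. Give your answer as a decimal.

25.78125

Δs = (4.5 − 1.5)/4 = 0.75.
Left endpoints: 1.5, 2.25, 3, 3.75.
f(1.5) = 3.25, f(2.25) = 6.0625, f(3) = 10, f(3.75) = 15.0625.
Sum = Δs · [f(1.5) + f(2.25) + f(3) + f(3.75)].
Sum = 25.78125.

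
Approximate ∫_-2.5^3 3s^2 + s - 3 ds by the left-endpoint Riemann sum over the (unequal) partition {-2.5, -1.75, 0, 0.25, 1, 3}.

17.03125

Subinterval widths: 0.75, 1.75, 0.25, 0.75, 2.
Left endpoints: -2.5, -1.75, 0, 0.25, 1.
f(-2.5) = 13.25, f(-1.75) = 4.4375, f(0) = -3, f(0.25) = -2.5625, f(1) = 1.
Sum = Σ Δs_i · f(s_i).
Sum = 17.03125.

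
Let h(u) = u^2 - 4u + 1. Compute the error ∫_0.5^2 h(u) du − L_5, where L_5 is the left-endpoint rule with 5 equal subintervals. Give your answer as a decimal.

-0.36

Exact integral: ∫_0.5^2 h(u) du = -3.375.
L_5 = -3.015.
Error = -3.375 − (-3.015) = -0.36.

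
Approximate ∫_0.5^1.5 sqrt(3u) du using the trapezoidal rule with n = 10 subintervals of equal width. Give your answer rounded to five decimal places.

1.71264

Δu = (1.5 − 0.5)/10 = 0.1.
f(0.5) ≈ 1.22474, f(0.6) ≈ 1.34164, f(0.7) ≈ 1.44914, f(0.8) ≈ 1.54919, f(0.9) ≈ 1.64317, f(1) ≈ 1.73205, f(1.1) ≈ 1.81659, f(1.2) ≈ 1.89737, f(1.3) ≈ 1.97484, f(1.4) ≈ 2.04939, f(1.5) ≈ 2.12132.
T_10 = (Δu/2)·[f(u_0) + 2f(u_1) + ... + 2f(u_{9}) + f(u_10)].
Sum ≈ 1.71264.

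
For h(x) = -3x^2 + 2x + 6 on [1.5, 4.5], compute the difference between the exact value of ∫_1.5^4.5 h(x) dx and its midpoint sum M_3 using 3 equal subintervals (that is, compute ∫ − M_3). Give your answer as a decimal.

-0.75

Exact integral: ∫_1.5^4.5 h(x) dx = -51.75.
M_3 = -51.
Error = -51.75 − (-51) = -0.75.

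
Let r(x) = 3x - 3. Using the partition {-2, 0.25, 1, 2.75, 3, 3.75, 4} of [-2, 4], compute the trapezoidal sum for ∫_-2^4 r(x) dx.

Subinterval widths: 2.25, 0.75, 1.75, 0.25, 0.75, 0.25.
r(-2) = -9, r(0.25) = -2.25, r(1) = 0, r(2.75) = 5.25, r(3) = 6, r(3.75) = 8.25, r(4) = 9.
On each subinterval the trapezoid contributes (Δx_i/2)·[r(x_{i-1}) + r(x_i)].
Sum = 0.

0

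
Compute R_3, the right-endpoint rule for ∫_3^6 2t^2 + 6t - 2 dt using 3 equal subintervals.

238

Δt = (6 − 3)/3 = 1.
Right endpoints: 4, 5, 6.
f(4) = 54, f(5) = 78, f(6) = 106.
Sum = Δt · [f(4) + f(5) + f(6)].
Sum = 238.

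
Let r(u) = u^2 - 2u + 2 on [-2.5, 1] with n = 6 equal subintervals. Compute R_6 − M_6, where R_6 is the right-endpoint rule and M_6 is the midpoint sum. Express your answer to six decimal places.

R_6 ≈ 14.41724537.
M_6 ≈ 17.69241898.
R_6 − M_6 ≈ -3.275174.

-3.275174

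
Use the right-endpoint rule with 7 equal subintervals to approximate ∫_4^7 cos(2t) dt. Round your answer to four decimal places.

Δt = (7 − 4)/7 = 3/7.
Right endpoints: 31/7, 34/7, 37/7, 40/7, 43/7, 46/7, 7.
f(31/7) ≈ -0.8432, f(34/7) ≈ -0.9584, f(37/7) ≈ -0.4115, f(40/7) ≈ 0.4196, f(43/7) ≈ 0.9609, f(46/7) ≈ 0.8384, f(7) ≈ 0.1367.
Sum = Δt · [f(31/7) + f(34/7) + f(37/7) + ...].
Sum ≈ 0.0611.

0.0611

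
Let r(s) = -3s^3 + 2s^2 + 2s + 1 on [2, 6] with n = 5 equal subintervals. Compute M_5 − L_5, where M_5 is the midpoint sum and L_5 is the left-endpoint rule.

-199.04

M_5 = -778.08.
L_5 = -579.04.
M_5 − L_5 = -199.04.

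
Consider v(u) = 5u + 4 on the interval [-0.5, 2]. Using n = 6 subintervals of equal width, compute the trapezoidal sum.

19.375

Δu = (2 − (-0.5))/6 = 5/12.
v(-0.5) = 1.5, v(-1/12) = 43/12, v(1/3) = 17/3, v(0.75) = 7.75, v(7/6) = 59/6, v(19/12) = 143/12, v(2) = 14.
T_6 = (Δu/2)·[v(u_0) + 2v(u_1) + ... + 2v(u_{5}) + v(u_6)].
Sum = 19.375.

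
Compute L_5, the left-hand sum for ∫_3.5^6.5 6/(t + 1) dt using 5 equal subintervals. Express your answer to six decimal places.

Δt = (6.5 − 3.5)/5 = 0.6.
Left endpoints: 3.5, 4.1, 4.7, 5.3, 5.9.
f(3.5) = 4/3, f(4.1) = 20/17, f(4.7) = 20/19, f(5.3) = 20/21, f(5.9) = 20/23.
Sum = Δt · [f(3.5) + f(4.1) + f(4.7) + f(5.3) + f(5.9)].
Sum ≈ 3.230629.

3.230629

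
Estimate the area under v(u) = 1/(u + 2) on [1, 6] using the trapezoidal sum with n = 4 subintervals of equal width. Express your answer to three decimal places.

0.993

Δu = (6 − 1)/4 = 1.25.
v(1) = 1/3, v(2.25) = 4/17, v(3.5) = 2/11, v(4.75) = 4/27, v(6) = 0.125.
T_4 = (Δu/2)·[v(u_0) + 2v(u_1) + 2v(u_2) + 2v(u_3) + v(u_4)].
Sum ≈ 0.993.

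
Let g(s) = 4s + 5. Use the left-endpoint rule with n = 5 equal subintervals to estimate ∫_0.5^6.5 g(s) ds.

Δs = (6.5 − 0.5)/5 = 1.2.
Left endpoints: 0.5, 1.7, 2.9, 4.1, 5.3.
g(0.5) = 7, g(1.7) = 11.8, g(2.9) = 16.6, g(4.1) = 21.4, g(5.3) = 26.2.
Sum = Δs · [g(0.5) + g(1.7) + g(2.9) + g(4.1) + g(5.3)].
Sum = 99.6.

99.6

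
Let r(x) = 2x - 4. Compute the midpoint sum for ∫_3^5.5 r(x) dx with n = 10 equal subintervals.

Δx = (5.5 − 3)/10 = 0.25.
Midpoints: 3.125, 3.375, 3.625, 3.875, 4.125, 4.375, 4.625, 4.875, 5.125, 5.375.
r(3.125) = 2.25, r(3.375) = 2.75, r(3.625) = 3.25, r(3.875) = 3.75, r(4.125) = 4.25, r(4.375) = 4.75, r(4.625) = 5.25, r(4.875) = 5.75, r(5.125) = 6.25, r(5.375) = 6.75.
Sum = Δx · [r(3.125) + r(3.375) + r(3.625) + ...].
Sum = 11.25.

11.25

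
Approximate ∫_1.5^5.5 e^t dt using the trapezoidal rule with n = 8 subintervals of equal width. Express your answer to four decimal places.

Δt = (5.5 − 1.5)/8 = 0.5.
f(1.5) ≈ 4.4817, f(2) ≈ 7.3891, f(2.5) ≈ 12.1825, f(3) ≈ 20.0855, f(3.5) ≈ 33.1155, f(4) ≈ 54.5982, f(4.5) ≈ 90.0171, f(5) ≈ 148.4132, f(5.5) ≈ 244.6919.
T_8 = (Δt/2)·[f(t_0) + 2f(t_1) + ... + 2f(t_{7}) + f(t_8)].
Sum ≈ 245.1939.

245.1939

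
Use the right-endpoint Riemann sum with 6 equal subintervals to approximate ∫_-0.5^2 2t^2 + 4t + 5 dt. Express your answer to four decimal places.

29.2072

Δt = (2 − (-0.5))/6 = 5/12.
Right endpoints: -1/12, 1/3, 0.75, 7/6, 19/12, 2.
f(-1/12) = 337/72, f(1/3) = 59/9, f(0.75) = 9.125, f(7/6) = 223/18, f(19/12) = 1177/72, f(2) = 21.
Sum = Δt · [f(-1/12) + f(1/3) + f(0.75) + ...].
Sum ≈ 29.2072.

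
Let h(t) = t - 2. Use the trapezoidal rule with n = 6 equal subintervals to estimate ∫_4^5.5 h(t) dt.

Δt = (5.5 − 4)/6 = 0.25.
h(4) = 2, h(4.25) = 2.25, h(4.5) = 2.5, h(4.75) = 2.75, h(5) = 3, h(5.25) = 3.25, h(5.5) = 3.5.
T_6 = (Δt/2)·[h(t_0) + 2h(t_1) + ... + 2h(t_{5}) + h(t_6)].
Sum = 4.125.

4.125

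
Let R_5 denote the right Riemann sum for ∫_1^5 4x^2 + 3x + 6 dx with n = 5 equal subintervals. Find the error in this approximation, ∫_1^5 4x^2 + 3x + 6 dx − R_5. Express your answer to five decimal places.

-44.90667

Exact integral: ∫_1^5 f(x) dx ≈ 225.3333333.
R_5 = 270.24.
Error ≈ 225.3333333 − 270.24 ≈ -44.90667.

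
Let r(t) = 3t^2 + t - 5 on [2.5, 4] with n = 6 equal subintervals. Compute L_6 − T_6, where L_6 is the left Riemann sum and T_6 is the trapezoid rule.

L_6 = 41.953125.
T_6 = 45.796875.
L_6 − T_6 = -3.84375.

-3.84375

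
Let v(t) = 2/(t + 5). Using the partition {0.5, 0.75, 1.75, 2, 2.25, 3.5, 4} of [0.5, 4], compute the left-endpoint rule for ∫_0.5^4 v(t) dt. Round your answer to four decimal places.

1.0467

Subinterval widths: 0.25, 1, 0.25, 0.25, 1.25, 0.5.
Left endpoints: 0.5, 0.75, 1.75, 2, 2.25, 3.5.
v(0.5) = 4/11, v(0.75) = 8/23, v(1.75) = 8/27, v(2) = 2/7, v(2.25) = 8/29, v(3.5) = 4/17.
Sum = Σ Δt_i · v(t_i).
Sum ≈ 1.0467.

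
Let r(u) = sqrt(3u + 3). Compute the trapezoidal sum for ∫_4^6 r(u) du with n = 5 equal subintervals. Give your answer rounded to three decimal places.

8.475

Δu = (6 − 4)/5 = 0.4.
r(4) ≈ 3.873, r(4.4) ≈ 4.025, r(4.8) ≈ 4.171, r(5.2) ≈ 4.313, r(5.6) ≈ 4.450, r(6) ≈ 4.583.
T_5 = (Δu/2)·[r(u_0) + 2r(u_1) + ... + 2r(u_{4}) + r(u_5)].
Sum ≈ 8.475.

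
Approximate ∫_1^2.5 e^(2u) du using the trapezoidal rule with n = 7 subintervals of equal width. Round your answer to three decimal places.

71.588

Δu = (2.5 − 1)/7 = 3/14.
f(1) ≈ 7.389, f(17/14) ≈ 11.343, f(10/7) ≈ 17.412, f(23/14) ≈ 26.728, f(13/7) ≈ 41.029, f(29/14) ≈ 62.983, f(16/7) ≈ 96.682, f(2.5) ≈ 148.413.
T_7 = (Δu/2)·[f(u_0) + 2f(u_1) + ... + 2f(u_{6}) + f(u_7)].
Sum ≈ 71.588.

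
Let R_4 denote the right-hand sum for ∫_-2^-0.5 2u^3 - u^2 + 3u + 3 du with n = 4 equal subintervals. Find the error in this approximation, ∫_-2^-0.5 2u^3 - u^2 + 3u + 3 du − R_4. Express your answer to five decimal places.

-4.20117

Exact integral: ∫_-2^-0.5 f(u) du = -11.71875.
R_4 ≈ -7.5175781.
Error ≈ -11.71875 − (-7.5175781) ≈ -4.20117.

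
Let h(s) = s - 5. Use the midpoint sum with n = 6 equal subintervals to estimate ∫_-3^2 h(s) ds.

Δs = (2 − (-3))/6 = 5/6.
Midpoints: -31/12, -1.75, -11/12, -1/12, 0.75, 19/12.
h(-31/12) = -91/12, h(-1.75) = -6.75, h(-11/12) = -71/12, h(-1/12) = -61/12, h(0.75) = -4.25, h(19/12) = -41/12.
Sum = Δs · [h(-31/12) + h(-1.75) + h(-11/12) + ...].
Sum = -27.5.

-27.5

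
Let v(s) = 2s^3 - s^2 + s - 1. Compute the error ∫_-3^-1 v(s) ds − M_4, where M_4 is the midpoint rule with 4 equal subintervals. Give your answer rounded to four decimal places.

-0.5417

Exact integral: ∫_-3^-1 v(s) ds ≈ -54.666667.
M_4 = -54.125.
Error ≈ -54.666667 − (-54.125) ≈ -0.5417.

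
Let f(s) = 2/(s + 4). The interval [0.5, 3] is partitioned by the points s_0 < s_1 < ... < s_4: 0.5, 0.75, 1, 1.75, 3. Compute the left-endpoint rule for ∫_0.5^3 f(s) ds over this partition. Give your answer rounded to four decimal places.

0.9512

Subinterval widths: 0.25, 0.25, 0.75, 1.25.
Left endpoints: 0.5, 0.75, 1, 1.75.
f(0.5) = 4/9, f(0.75) = 8/19, f(1) = 0.4, f(1.75) = 8/23.
Sum = Σ Δs_i · f(s_i).
Sum ≈ 0.9512.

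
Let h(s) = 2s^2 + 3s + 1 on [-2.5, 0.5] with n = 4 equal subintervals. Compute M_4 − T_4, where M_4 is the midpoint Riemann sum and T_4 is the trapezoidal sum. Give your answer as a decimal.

M_4 = 4.21875.
T_4 = 5.0625.
M_4 − T_4 = -0.84375.

-0.84375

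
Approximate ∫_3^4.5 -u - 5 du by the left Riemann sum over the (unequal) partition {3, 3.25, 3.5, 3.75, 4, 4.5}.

Subinterval widths: 0.25, 0.25, 0.25, 0.25, 0.5.
Left endpoints: 3, 3.25, 3.5, 3.75, 4.
f(3) = -8, f(3.25) = -8.25, f(3.5) = -8.5, f(3.75) = -8.75, f(4) = -9.
Sum = Σ Δu_i · f(u_i).
Sum = -12.875.

-12.875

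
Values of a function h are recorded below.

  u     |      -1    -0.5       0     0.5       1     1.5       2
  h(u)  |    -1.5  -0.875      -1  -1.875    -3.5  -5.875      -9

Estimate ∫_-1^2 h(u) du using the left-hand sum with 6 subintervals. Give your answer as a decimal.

-7.3125

Δu = 0.5.
Sum = 0.5·[(-1.5) + (-0.875) + (-1) + (-1.875) + (-3.5) + (-5.875)] = -7.3125.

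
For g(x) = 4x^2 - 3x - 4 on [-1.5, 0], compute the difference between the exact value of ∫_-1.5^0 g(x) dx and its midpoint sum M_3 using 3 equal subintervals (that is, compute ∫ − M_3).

Exact integral: ∫_-1.5^0 g(x) dx = 1.875.
M_3 = 1.75.
Error = 1.875 − 1.75 = 0.125.

0.125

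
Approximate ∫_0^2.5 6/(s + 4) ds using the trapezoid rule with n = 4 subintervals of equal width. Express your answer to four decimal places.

2.9206

Δs = (2.5 − 0)/4 = 0.625.
f(0) = 1.5, f(0.625) = 48/37, f(1.25) = 8/7, f(1.875) = 48/47, f(2.5) = 12/13.
T_4 = (Δs/2)·[f(s_0) + 2f(s_1) + 2f(s_2) + 2f(s_3) + f(s_4)].
Sum ≈ 2.9206.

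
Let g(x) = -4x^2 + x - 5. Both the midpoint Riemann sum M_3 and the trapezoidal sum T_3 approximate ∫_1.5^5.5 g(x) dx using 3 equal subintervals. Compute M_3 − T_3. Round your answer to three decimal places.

7.111

M_3 ≈ -220.96296.
T_3 ≈ -228.07407.
M_3 − T_3 ≈ 7.111.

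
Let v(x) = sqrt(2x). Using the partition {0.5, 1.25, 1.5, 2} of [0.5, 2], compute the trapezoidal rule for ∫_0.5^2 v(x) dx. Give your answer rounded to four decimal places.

2.3151

Subinterval widths: 0.75, 0.25, 0.5.
v(0.5) ≈ 1.0000, v(1.25) ≈ 1.5811, v(1.5) ≈ 1.7321, v(2) ≈ 2.0000.
On each subinterval the trapezoid contributes (Δx_i/2)·[v(x_{i-1}) + v(x_i)].
Sum ≈ 2.3151.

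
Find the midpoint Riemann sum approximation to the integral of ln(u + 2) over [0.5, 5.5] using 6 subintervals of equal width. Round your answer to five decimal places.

Δu = (5.5 − 0.5)/6 = 5/6.
Midpoints: 11/12, 1.75, 31/12, 41/12, 4.25, 61/12.
f(11/12) ≈ 1.07044, f(1.75) ≈ 1.32176, f(31/12) ≈ 1.52243, f(41/12) ≈ 1.68948, f(4.25) ≈ 1.83258, f(61/12) ≈ 1.95774.
Sum = Δu · [f(11/12) + f(1.75) + f(31/12) + ...].
Sum ≈ 7.82869.

7.82869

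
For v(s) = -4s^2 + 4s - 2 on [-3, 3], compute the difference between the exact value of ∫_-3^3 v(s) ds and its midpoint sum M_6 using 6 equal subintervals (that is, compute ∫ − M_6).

-2

Exact integral: ∫_-3^3 v(s) ds = -84.
M_6 = -82.
Error = -84 − (-82) = -2.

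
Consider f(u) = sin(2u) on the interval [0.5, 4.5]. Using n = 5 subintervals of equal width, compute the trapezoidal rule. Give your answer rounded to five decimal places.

0.56386

Δu = (4.5 − 0.5)/5 = 0.8.
f(0.5) ≈ 0.84147, f(1.3) ≈ 0.51550, f(2.1) ≈ -0.87158, f(2.9) ≈ -0.46460, f(3.7) ≈ 0.89871, f(4.5) ≈ 0.41212.
T_5 = (Δu/2)·[f(u_0) + 2f(u_1) + ... + 2f(u_{4}) + f(u_5)].
Sum ≈ 0.56386.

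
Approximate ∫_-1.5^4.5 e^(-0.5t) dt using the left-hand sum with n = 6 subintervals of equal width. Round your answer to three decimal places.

5.112

Δt = (4.5 − (-1.5))/6 = 1.
Left endpoints: -1.5, -0.5, 0.5, 1.5, 2.5, 3.5.
f(-1.5) ≈ 2.117, f(-0.5) ≈ 1.284, f(0.5) ≈ 0.779, f(1.5) ≈ 0.472, f(2.5) ≈ 0.287, f(3.5) ≈ 0.174.
Sum = Δt · [f(-1.5) + f(-0.5) + f(0.5) + ...].
Sum ≈ 5.112.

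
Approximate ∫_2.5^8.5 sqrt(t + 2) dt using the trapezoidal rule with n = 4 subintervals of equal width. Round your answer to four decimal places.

Δt = (8.5 − 2.5)/4 = 1.5.
f(2.5) ≈ 2.1213, f(4) ≈ 2.4495, f(5.5) ≈ 2.7386, f(7) ≈ 3.0000, f(8.5) ≈ 3.2404.
T_4 = (Δt/2)·[f(t_0) + 2f(t_1) + 2f(t_2) + 2f(t_3) + f(t_4)].
Sum ≈ 16.3034.

16.3034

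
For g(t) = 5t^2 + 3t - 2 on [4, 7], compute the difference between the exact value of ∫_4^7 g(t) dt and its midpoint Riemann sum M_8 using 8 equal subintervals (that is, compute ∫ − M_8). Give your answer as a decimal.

Exact integral: ∫_4^7 g(t) dt = 508.5.
M_8 = 508.32421875.
Error = 508.5 − 508.32421875 = 0.17578125.

0.17578125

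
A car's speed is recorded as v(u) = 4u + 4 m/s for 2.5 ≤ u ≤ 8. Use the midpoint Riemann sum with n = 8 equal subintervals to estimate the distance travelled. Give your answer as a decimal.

137.5

Δu = (8 − 2.5)/8 = 0.6875.
Midpoints: 2.84375, 3.53125, 4.21875, 4.90625, 5.59375, 6.28125, 6.96875, 7.65625.
v(2.84375) = 15.375, v(3.53125) = 18.125, v(4.21875) = 20.875, v(4.90625) = 23.625, v(5.59375) = 26.375, v(6.28125) = 29.125, v(6.96875) = 31.875, v(7.65625) = 34.625.
Sum = Δu · [v(2.84375) + v(3.53125) + v(4.21875) + ...].
Sum = 137.5.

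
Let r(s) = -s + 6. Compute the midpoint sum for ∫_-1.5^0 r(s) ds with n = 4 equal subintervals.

10.125

Δs = (0 − (-1.5))/4 = 0.375.
Midpoints: -1.3125, -0.9375, -0.5625, -0.1875.
r(-1.3125) = 7.3125, r(-0.9375) = 6.9375, r(-0.5625) = 6.5625, r(-0.1875) = 6.1875.
Sum = Δs · [r(-1.3125) + r(-0.9375) + r(-0.5625) + r(-0.1875)].
Sum = 10.125.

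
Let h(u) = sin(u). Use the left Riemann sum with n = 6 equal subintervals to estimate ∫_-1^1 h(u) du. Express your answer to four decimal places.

Δu = (1 − (-1))/6 = 1/3.
Left endpoints: -1, -2/3, -1/3, 0, 1/3, 2/3.
h(-1) ≈ -0.8415, h(-2/3) ≈ -0.6184, h(-1/3) ≈ -0.3272, h(0) ≈ 0.0000, h(1/3) ≈ 0.3272, h(2/3) ≈ 0.6184.
Sum = Δu · [h(-1) + h(-2/3) + h(-1/3) + ...].
Sum ≈ -0.2805.

-0.2805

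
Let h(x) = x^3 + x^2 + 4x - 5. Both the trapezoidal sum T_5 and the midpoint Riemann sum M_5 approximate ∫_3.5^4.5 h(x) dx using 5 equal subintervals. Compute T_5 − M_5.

T_5 = 92.17.
M_5 = 92.04.
T_5 − M_5 = 0.13.

0.13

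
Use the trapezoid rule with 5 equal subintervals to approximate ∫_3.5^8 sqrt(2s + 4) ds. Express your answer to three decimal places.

Δs = (8 − 3.5)/5 = 0.9.
f(3.5) ≈ 3.317, f(4.4) ≈ 3.578, f(5.3) ≈ 3.821, f(6.2) ≈ 4.050, f(7.1) ≈ 4.266, f(8) ≈ 4.472.
T_5 = (Δs/2)·[f(s_0) + 2f(s_1) + ... + 2f(s_{4}) + f(s_5)].
Sum ≈ 17.648.

17.648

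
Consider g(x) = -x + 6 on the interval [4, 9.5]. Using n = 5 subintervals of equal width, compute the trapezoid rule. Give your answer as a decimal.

Δx = (9.5 − 4)/5 = 1.1.
g(4) = 2, g(5.1) = 0.9, g(6.2) = -0.2, g(7.3) = -1.3, g(8.4) = -2.4, g(9.5) = -3.5.
T_5 = (Δx/2)·[g(x_0) + 2g(x_1) + ... + 2g(x_{4}) + g(x_5)].
Sum = -4.125.

-4.125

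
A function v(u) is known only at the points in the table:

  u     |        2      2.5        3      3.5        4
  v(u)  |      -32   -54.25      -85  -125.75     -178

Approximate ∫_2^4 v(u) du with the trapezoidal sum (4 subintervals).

Δu = 0.5.
T_4 = (0.5/2)·[(-32) + 2·(-54.25) + 2·(-85) + 2·(-125.75) + (-178)] = -185.

-185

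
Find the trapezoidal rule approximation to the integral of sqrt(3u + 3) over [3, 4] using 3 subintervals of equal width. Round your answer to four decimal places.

3.6719

Δu = (4 − 3)/3 = 1/3.
f(3) ≈ 3.4641, f(10/3) ≈ 3.6056, f(11/3) ≈ 3.7417, f(4) ≈ 3.8730.
T_3 = (Δu/2)·[f(u_0) + 2f(u_1) + 2f(u_2) + f(u_3)].
Sum ≈ 3.6719.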